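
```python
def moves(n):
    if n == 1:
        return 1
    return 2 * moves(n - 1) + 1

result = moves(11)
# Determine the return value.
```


moves(11)
= 2 * moves(10) + 1
= 2 * (2 * moves(9) + 1) + 1
= 2 * (2 * (2 * moves(8) + 1) + 1) + 1
= 2 * (2 * (2 * (2 * moves(7) + 1) + 1) + 1) + 1
= 2 * (2 * (2 * (2 * (2 * moves(6) + 1) + 1) + 1) + 1) + 1
= 2 * (2 * (2 * (2 * (2 * (2 * moves(5) + 1) + 1) + 1) + 1) + 1) + 1
= 2 * (2 * (2 * (2 * (2 * (2 * (2 * moves(4) + 1) + 1) + 1) + 1) + 1) + 1) + 1
= 2 * (2 * (2 * (2 * (2 * (2 * (2 * (2 * moves(3) + 1) + 1) + 1) + 1) + 1) + 1) + 1) + 1
= 2 * (2 * (2 * (2 * (2 * (2 * (2 * (2 * (2 * moves(2) + 1) + 1) + 1) + 1) + 1) + 1) + 1) + 1) + 1
= 2 * (2 * (2 * (2 * (2 * (2 * (2 * (2 * (2 * (2 * moves(1) + 1) + 1) + 1) + 1) + 1) + 1) + 1) + 1) + 1) + 1
Now compute bottom-up:
moves(1) = 1
moves(2) = 2 * 1 + 1 = 3
moves(3) = 2 * 3 + 1 = 7
moves(4) = 2 * 7 + 1 = 15
moves(5) = 2 * 15 + 1 = 31
moves(6) = 2 * 31 + 1 = 63
moves(7) = 2 * 63 + 1 = 127
moves(8) = 2 * 127 + 1 = 255
moves(9) = 2 * 255 + 1 = 511
moves(10) = 2 * 511 + 1 = 1023
moves(11) = 2 * 1023 + 1 = 2047
= 2047


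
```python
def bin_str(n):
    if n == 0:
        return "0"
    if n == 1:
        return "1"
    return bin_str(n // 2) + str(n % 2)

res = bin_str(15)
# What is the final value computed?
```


bin_str(15)
= bin_str(7) + "1"
= bin_str(3) + "1" + "1"
= bin_str(1) + "1" + "1" + "1"
= "1" + "1" + "1" + "1"
= "1111"


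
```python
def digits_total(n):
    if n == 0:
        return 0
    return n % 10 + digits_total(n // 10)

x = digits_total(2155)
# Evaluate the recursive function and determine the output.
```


digits_total(2155)
= 5 + digits_total(215)
= 5 + 5 + digits_total(21)
= 5 + 5 + 1 + digits_total(2)
= 5 + 5 + 1 + 2 + digits_total(0)
= 5 + 5 + 1 + 2 + 0
= 13


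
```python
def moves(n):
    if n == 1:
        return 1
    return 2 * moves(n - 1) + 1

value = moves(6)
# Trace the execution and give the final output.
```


moves(6)
= 2 * moves(5) + 1
= 2 * (2 * moves(4) + 1) + 1
= 2 * (2 * (2 * moves(3) + 1) + 1) + 1
= 2 * (2 * (2 * (2 * moves(2) + 1) + 1) + 1) + 1
= 2 * (2 * (2 * (2 * (2 * moves(1) + 1) + 1) + 1) + 1) + 1
Now compute bottom-up:
moves(1) = 1
moves(2) = 2 * 1 + 1 = 3
moves(3) = 2 * 3 + 1 = 7
moves(4) = 2 * 7 + 1 = 15
moves(5) = 2 * 15 + 1 = 31
moves(6) = 2 * 31 + 1 = 63
= 63


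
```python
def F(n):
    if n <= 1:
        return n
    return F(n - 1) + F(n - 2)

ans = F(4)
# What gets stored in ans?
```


F(4)
= F(3) + F(2)
= (F(2) + F(1)) + F(2)
Computing bottom-up: F(0)=0, F(1)=1, F(2)=1, F(3)=2, F(4)=3
= 3


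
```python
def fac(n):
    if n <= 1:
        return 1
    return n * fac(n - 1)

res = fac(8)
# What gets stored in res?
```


fac(8)
= 8 * fac(7)
= 8 * 7 * fac(6)
= 8 * 7 * 6 * fac(5)
= 8 * 7 * 6 * 5 * fac(4)
= 8 * 7 * 6 * 5 * 4 * fac(3)
= 8 * 7 * 6 * 5 * 4 * 3 * fac(2)
= 8 * 7 * 6 * 5 * 4 * 3 * 2 * fac(1)
= 8 * 7 * 6 * 5 * 4 * 3 * 2 * 1
= 40320


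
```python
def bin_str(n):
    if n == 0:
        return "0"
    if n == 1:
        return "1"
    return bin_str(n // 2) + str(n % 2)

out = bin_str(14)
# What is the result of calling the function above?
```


bin_str(14)
= bin_str(7) + "0"
= bin_str(3) + "1" + "0"
= bin_str(1) + "1" + "1" + "0"
= "1" + "1" + "1" + "0"
= "1110"


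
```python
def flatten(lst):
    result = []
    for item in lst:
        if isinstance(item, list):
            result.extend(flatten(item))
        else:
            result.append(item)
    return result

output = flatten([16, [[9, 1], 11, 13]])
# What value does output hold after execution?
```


flatten([16, [[9, 1], 11, 13]])
Processing each element:
  16 is not a list -> append 16
  [[9, 1], 11, 13] is a list -> flatten recursively -> [9, 1, 11, 13]
= [16, 9, 1, 11, 13]


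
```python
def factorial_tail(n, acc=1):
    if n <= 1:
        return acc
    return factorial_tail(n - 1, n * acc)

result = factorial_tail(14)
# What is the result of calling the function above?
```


factorial_tail(14, 1)
= factorial_tail(13, 14 * 1) = factorial_tail(13, 14)
= factorial_tail(12, 13 * 14) = factorial_tail(12, 182)
= factorial_tail(11, 12 * 182) = factorial_tail(11, 2184)
= factorial_tail(10, 11 * 2184) = factorial_tail(10, 24024)
= factorial_tail(9, 10 * 24024) = factorial_tail(9, 240240)
= factorial_tail(8, 9 * 240240) = factorial_tail(8, 2162160)
= factorial_tail(7, 8 * 2162160) = factorial_tail(7, 17297280)
= factorial_tail(6, 7 * 17297280) = factorial_tail(6, 121080960)
= factorial_tail(5, 6 * 121080960) = factorial_tail(5, 726485760)
= factorial_tail(4, 5 * 726485760) = factorial_tail(4, 3632428800)
= factorial_tail(3, 4 * 3632428800) = factorial_tail(3, 14529715200)
= factorial_tail(2, 3 * 14529715200) = factorial_tail(2, 43589145600)
= factorial_tail(1, 2 * 43589145600) = factorial_tail(1, 87178291200)
n <= 1, return acc = 87178291200


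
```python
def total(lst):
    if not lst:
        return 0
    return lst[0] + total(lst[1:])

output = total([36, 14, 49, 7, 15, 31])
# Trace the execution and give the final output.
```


total([36, 14, 49, 7, 15, 31])
= 36 + total([14, 49, 7, 15, 31])
= 36 + 14 + total([49, 7, 15, 31])
= 36 + 14 + 49 + total([7, 15, 31])
= 36 + 14 + 49 + 7 + total([15, 31])
= 36 + 14 + 49 + 7 + 15 + total([31])
= 36 + 14 + 49 + 7 + 15 + 31 + total([])
= 36 + 14 + 49 + 7 + 15 + 31 + 0
= 152


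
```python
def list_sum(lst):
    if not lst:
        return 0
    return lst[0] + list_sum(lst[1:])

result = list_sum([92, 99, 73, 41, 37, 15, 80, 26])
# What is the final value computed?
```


list_sum([92, 99, 73, 41, 37, 15, 80, 26])
= 92 + list_sum([99, 73, 41, 37, 15, 80, 26])
= 92 + 99 + list_sum([73, 41, 37, 15, 80, 26])
= 92 + 99 + 73 + list_sum([41, 37, 15, 80, 26])
= 92 + 99 + 73 + 41 + list_sum([37, 15, 80, 26])
= 92 + 99 + 73 + 41 + 37 + list_sum([15, 80, 26])
= 92 + 99 + 73 + 41 + 37 + 15 + list_sum([80, 26])
= 92 + 99 + 73 + 41 + 37 + 15 + 80 + list_sum([26])
= 92 + 99 + 73 + 41 + 37 + 15 + 80 + 26 + list_sum([])
= 92 + 99 + 73 + 41 + 37 + 15 + 80 + 26 + 0
= 463


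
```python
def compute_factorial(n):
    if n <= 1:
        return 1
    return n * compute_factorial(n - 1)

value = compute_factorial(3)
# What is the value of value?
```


compute_factorial(3)
= 3 * compute_factorial(2)
= 3 * 2 * compute_factorial(1)
= 3 * 2 * 1
= 6


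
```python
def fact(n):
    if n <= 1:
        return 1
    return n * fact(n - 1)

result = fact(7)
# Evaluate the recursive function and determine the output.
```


fact(7)
= 7 * fact(6)
= 7 * 6 * fact(5)
= 7 * 6 * 5 * fact(4)
= 7 * 6 * 5 * 4 * fact(3)
= 7 * 6 * 5 * 4 * 3 * fact(2)
= 7 * 6 * 5 * 4 * 3 * 2 * fact(1)
= 7 * 6 * 5 * 4 * 3 * 2 * 1
= 5040


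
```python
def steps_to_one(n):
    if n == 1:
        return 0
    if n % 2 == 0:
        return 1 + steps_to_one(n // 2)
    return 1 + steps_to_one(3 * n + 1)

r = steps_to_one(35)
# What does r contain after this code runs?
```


steps_to_one(35)
35 is odd -> 3*35+1 = 106 -> steps_to_one(106)
106 is even -> steps_to_one(53)
53 is odd -> 3*53+1 = 160 -> steps_to_one(160)
160 is even -> steps_to_one(80)
80 is even -> steps_to_one(40)
40 is even -> steps_to_one(20)
20 is even -> steps_to_one(10)
10 is even -> steps_to_one(5)
5 is odd -> 3*5+1 = 16 -> steps_to_one(16)
16 is even -> steps_to_one(8)
8 is even -> steps_to_one(4)
4 is even -> steps_to_one(2)
2 is even -> steps_to_one(1)
Reached 1 after 13 steps
= 13


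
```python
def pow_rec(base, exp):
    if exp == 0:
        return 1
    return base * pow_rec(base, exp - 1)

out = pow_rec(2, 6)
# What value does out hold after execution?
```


pow_rec(2, 6)
= 2 * pow_rec(2, 5)
= 2 * 2 * pow_rec(2, 4)
= 2 * 2 * 2 * pow_rec(2, 3)
= 2 * 2 * 2 * 2 * pow_rec(2, 2)
= 2 * 2 * 2 * 2 * 2 * pow_rec(2, 1)
= 2 * 2 * 2 * 2 * 2 * 2 * pow_rec(2, 0)
= 2 * 2 * 2 * 2 * 2 * 2 * 1
= 64


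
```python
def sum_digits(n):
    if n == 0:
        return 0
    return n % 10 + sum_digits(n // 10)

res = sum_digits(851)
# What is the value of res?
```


sum_digits(851)
= 1 + sum_digits(85)
= 1 + 5 + sum_digits(8)
= 1 + 5 + 8 + sum_digits(0)
= 1 + 5 + 8 + 0
= 14


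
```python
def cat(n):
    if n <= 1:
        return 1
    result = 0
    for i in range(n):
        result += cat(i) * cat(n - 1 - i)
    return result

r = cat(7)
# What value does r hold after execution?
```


cat(7)
= sum of cat(i) * cat(7-1-i) for i in 0..6
First compute sub-values bottom-up:
  cat(0) = 1, cat(1) = 1
  cat(2) = 1*1 + 1*1 = 2
  cat(3) = 1*2 + 1*1 + 2*1 = 5
  cat(4) = 1*5 + 1*2 + 2*1 + 5*1 = 14
  cat(5) = 1*14 + 1*5 + 2*2 + 5*1 + 14*1 = 42
  cat(6) = 1*42 + 1*14 + 2*5 + 5*2 + 14*1 + 42*1 = 132
Now cat(7):
  cat(0)*cat(6) = 1*132 = 132
  cat(1)*cat(5) = 1*42 = 42
  cat(2)*cat(4) = 2*14 = 28
  cat(3)*cat(3) = 5*5 = 25
  cat(4)*cat(2) = 14*2 = 28
  cat(5)*cat(1) = 42*1 = 42
  cat(6)*cat(0) = 132*1 = 132
= 132 + 42 + 28 + 25 + 28 + 42 + 132
= 429


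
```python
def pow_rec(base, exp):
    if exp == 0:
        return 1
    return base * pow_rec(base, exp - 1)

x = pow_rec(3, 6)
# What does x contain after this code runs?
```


pow_rec(3, 6)
= 3 * pow_rec(3, 5)
= 3 * 3 * pow_rec(3, 4)
= 3 * 3 * 3 * pow_rec(3, 3)
= 3 * 3 * 3 * 3 * pow_rec(3, 2)
= 3 * 3 * 3 * 3 * 3 * pow_rec(3, 1)
= 3 * 3 * 3 * 3 * 3 * 3 * pow_rec(3, 0)
= 3 * 3 * 3 * 3 * 3 * 3 * 1
= 729


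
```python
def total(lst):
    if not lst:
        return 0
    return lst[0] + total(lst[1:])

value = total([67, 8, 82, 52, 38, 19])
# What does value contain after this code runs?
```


total([67, 8, 82, 52, 38, 19])
= 67 + total([8, 82, 52, 38, 19])
= 67 + 8 + total([82, 52, 38, 19])
= 67 + 8 + 82 + total([52, 38, 19])
= 67 + 8 + 82 + 52 + total([38, 19])
= 67 + 8 + 82 + 52 + 38 + total([19])
= 67 + 8 + 82 + 52 + 38 + 19 + total([])
= 67 + 8 + 82 + 52 + 38 + 19 + 0
= 266


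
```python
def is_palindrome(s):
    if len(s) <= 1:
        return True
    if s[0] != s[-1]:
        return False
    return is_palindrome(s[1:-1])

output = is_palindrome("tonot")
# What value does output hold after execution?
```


is_palindrome("tonot")
"tonot": s[0]='t' == s[-1]='t' -> is_palindrome("ono")
"ono": s[0]='o' == s[-1]='o' -> is_palindrome("n")
"n": len <= 1 -> True
= True


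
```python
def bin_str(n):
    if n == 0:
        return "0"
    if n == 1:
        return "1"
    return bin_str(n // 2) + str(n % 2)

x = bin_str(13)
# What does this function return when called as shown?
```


bin_str(13)
= bin_str(6) + "1"
= bin_str(3) + "0" + "1"
= bin_str(1) + "1" + "0" + "1"
= "1" + "1" + "0" + "1"
= "1101"


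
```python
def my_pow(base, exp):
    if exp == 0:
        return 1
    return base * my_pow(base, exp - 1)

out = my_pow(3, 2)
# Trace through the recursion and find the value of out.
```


my_pow(3, 2)
= 3 * my_pow(3, 1)
= 3 * 3 * my_pow(3, 0)
= 3 * 3 * 1
= 9


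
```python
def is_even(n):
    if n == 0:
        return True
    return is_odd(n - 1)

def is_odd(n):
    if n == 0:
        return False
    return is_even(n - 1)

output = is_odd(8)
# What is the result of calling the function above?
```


is_odd(8)
= is_even(7)
= is_odd(6)
= is_even(5)
= is_odd(4)
= is_even(3)
= is_odd(2)
= is_even(1)
= is_odd(0)
n == 0: return False
= False


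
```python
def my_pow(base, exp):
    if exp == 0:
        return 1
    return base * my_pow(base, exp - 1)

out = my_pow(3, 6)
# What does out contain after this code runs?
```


my_pow(3, 6)
= 3 * my_pow(3, 5)
= 3 * 3 * my_pow(3, 4)
= 3 * 3 * 3 * my_pow(3, 3)
= 3 * 3 * 3 * 3 * my_pow(3, 2)
= 3 * 3 * 3 * 3 * 3 * my_pow(3, 1)
= 3 * 3 * 3 * 3 * 3 * 3 * my_pow(3, 0)
= 3 * 3 * 3 * 3 * 3 * 3 * 1
= 729


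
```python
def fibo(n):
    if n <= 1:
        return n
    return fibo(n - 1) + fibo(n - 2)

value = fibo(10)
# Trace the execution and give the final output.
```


fibo(10)
= fibo(9) + fibo(8)
= (fibo(8) + fibo(7)) + fibo(8)
Computing bottom-up: fibo(0)=0, fibo(1)=1, fibo(2)=1, fibo(3)=2, fibo(4)=3, fibo(5)=5, fibo(6)=8, fibo(7)=13, fibo(8)=21, fibo(9)=34, fibo(10)=55
= 55


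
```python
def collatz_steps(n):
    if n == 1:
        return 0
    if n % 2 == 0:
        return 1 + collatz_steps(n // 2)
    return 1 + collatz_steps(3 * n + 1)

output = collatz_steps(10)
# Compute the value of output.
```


collatz_steps(10)
10 is even -> collatz_steps(5)
5 is odd -> 3*5+1 = 16 -> collatz_steps(16)
16 is even -> collatz_steps(8)
8 is even -> collatz_steps(4)
4 is even -> collatz_steps(2)
2 is even -> collatz_steps(1)
Reached 1 after 6 steps
= 6


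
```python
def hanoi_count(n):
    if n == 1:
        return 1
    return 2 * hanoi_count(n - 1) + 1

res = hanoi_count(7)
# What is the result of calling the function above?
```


hanoi_count(7)
= 2 * hanoi_count(6) + 1
= 2 * (2 * hanoi_count(5) + 1) + 1
= 2 * (2 * (2 * hanoi_count(4) + 1) + 1) + 1
= 2 * (2 * (2 * (2 * hanoi_count(3) + 1) + 1) + 1) + 1
= 2 * (2 * (2 * (2 * (2 * hanoi_count(2) + 1) + 1) + 1) + 1) + 1
= 2 * (2 * (2 * (2 * (2 * (2 * hanoi_count(1) + 1) + 1) + 1) + 1) + 1) + 1
Now compute bottom-up:
hanoi_count(1) = 1
hanoi_count(2) = 2 * 1 + 1 = 3
hanoi_count(3) = 2 * 3 + 1 = 7
hanoi_count(4) = 2 * 7 + 1 = 15
hanoi_count(5) = 2 * 15 + 1 = 31
hanoi_count(6) = 2 * 31 + 1 = 63
hanoi_count(7) = 2 * 63 + 1 = 127
= 127


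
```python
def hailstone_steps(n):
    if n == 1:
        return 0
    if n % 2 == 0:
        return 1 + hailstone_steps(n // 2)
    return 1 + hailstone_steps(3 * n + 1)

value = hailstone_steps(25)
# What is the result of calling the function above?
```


hailstone_steps(25)
25 is odd -> 3*25+1 = 76 -> hailstone_steps(76)
76 is even -> hailstone_steps(38)
38 is even -> hailstone_steps(19)
19 is odd -> 3*19+1 = 58 -> hailstone_steps(58)
58 is even -> hailstone_steps(29)
29 is odd -> 3*29+1 = 88 -> hailstone_steps(88)
88 is even -> hailstone_steps(44)
44 is even -> hailstone_steps(22)
22 is even -> hailstone_steps(11)
11 is odd -> 3*11+1 = 34 -> hailstone_steps(34)
34 is even -> hailstone_steps(17)
17 is odd -> 3*17+1 = 52 -> hailstone_steps(52)
52 is even -> hailstone_steps(26)
26 is even -> hailstone_steps(13)
13 is odd -> 3*13+1 = 40 -> hailstone_steps(40)
40 is even -> hailstone_steps(20)
20 is even -> hailstone_steps(10)
10 is even -> hailstone_steps(5)
5 is odd -> 3*5+1 = 16 -> hailstone_steps(16)
16 is even -> hailstone_steps(8)
8 is even -> hailstone_steps(4)
4 is even -> hailstone_steps(2)
2 is even -> hailstone_steps(1)
Reached 1 after 23 steps
= 23


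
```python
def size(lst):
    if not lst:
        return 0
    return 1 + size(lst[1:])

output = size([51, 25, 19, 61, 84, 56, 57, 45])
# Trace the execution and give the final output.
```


size([51, 25, 19, 61, 84, 56, 57, 45])
= 1 + size([25, 19, 61, 84, 56, 57, 45])
= 1 + 1 + size([19, 61, 84, 56, 57, 45])
= 1 + 1 + 1 + size([61, 84, 56, 57, 45])
= 1 + 1 + 1 + 1 + size([84, 56, 57, 45])
= 1 + 1 + 1 + 1 + 1 + size([56, 57, 45])
= 1 + 1 + 1 + 1 + 1 + 1 + size([57, 45])
= 1 + 1 + 1 + 1 + 1 + 1 + 1 + size([45])
= 1 + 1 + 1 + 1 + 1 + 1 + 1 + 1 + size([])
= 1 + 1 + 1 + 1 + 1 + 1 + 1 + 1 + 0
= 8


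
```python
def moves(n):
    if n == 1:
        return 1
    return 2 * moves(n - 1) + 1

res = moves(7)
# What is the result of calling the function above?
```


moves(7)
= 2 * moves(6) + 1
= 2 * (2 * moves(5) + 1) + 1
= 2 * (2 * (2 * moves(4) + 1) + 1) + 1
= 2 * (2 * (2 * (2 * moves(3) + 1) + 1) + 1) + 1
= 2 * (2 * (2 * (2 * (2 * moves(2) + 1) + 1) + 1) + 1) + 1
= 2 * (2 * (2 * (2 * (2 * (2 * moves(1) + 1) + 1) + 1) + 1) + 1) + 1
Now compute bottom-up:
moves(1) = 1
moves(2) = 2 * 1 + 1 = 3
moves(3) = 2 * 3 + 1 = 7
moves(4) = 2 * 7 + 1 = 15
moves(5) = 2 * 15 + 1 = 31
moves(6) = 2 * 31 + 1 = 63
moves(7) = 2 * 63 + 1 = 127
= 127


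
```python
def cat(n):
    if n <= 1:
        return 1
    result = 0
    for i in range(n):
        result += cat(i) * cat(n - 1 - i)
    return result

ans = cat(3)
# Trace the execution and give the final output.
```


cat(3)
= sum of cat(i) * cat(3-1-i) for i in 0..2
First compute sub-values bottom-up:
  cat(0) = 1, cat(1) = 1
  cat(2) = 1*1 + 1*1 = 2
Now cat(3):
  cat(0)*cat(2) = 1*2 = 2
  cat(1)*cat(1) = 1*1 = 1
  cat(2)*cat(0) = 2*1 = 2
= 2 + 1 + 2
= 5


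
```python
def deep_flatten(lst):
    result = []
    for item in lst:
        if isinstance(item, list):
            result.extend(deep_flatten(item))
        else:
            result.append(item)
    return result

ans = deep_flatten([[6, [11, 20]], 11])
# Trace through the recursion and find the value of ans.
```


deep_flatten([[6, [11, 20]], 11])
Processing each element:
  [6, [11, 20]] is a list -> deep_flatten recursively -> [6, 11, 20]
  11 is not a list -> append 11
= [6, 11, 20, 11]


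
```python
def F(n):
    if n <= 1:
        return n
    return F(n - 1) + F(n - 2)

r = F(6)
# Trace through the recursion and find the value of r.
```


F(6)
= F(5) + F(4)
= (F(4) + F(3)) + F(4)
Computing bottom-up: F(0)=0, F(1)=1, F(2)=1, F(3)=2, F(4)=3, F(5)=5, F(6)=8
= 8


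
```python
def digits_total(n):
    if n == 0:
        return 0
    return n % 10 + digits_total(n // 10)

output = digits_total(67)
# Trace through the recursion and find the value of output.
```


digits_total(67)
= 7 + digits_total(6)
= 7 + 6 + digits_total(0)
= 7 + 6 + 0
= 13


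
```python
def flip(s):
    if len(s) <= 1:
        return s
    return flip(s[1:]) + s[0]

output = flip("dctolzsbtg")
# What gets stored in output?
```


flip("dctolzsbtg")
= flip("ctolzsbtg") + "d"
= flip("tolzsbtg") + "c" + "d"
= flip("olzsbtg") + "t" + "c" + "d"
= flip("lzsbtg") + "o" + "t" + "c" + "d"
= flip("zsbtg") + "l" + "o" + "t" + "c" + "d"
= flip("sbtg") + "z" + "l" + "o" + "t" + "c" + "d"
= flip("btg") + "s" + "z" + "l" + "o" + "t" + "c" + "d"
= flip("tg") + "b" + "s" + "z" + "l" + "o" + "t" + "c" + "d"
= flip("g") + "t" + "b" + "s" + "z" + "l" + "o" + "t" + "c" + "d"
= "g" + "t" + "b" + "s" + "z" + "l" + "o" + "t" + "c" + "d"
= "gtbszlotcd"


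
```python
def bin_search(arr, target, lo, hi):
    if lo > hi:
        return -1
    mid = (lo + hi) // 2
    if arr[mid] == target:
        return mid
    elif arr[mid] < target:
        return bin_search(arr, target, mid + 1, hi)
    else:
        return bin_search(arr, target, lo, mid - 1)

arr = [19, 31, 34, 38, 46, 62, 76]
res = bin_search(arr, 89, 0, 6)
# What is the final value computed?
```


bin_search(arr, 89, 0, 6)
lo=0, hi=6, mid=3, arr[mid]=38
38 < 89, search right half
lo=4, hi=6, mid=5, arr[mid]=62
62 < 89, search right half
lo=6, hi=6, mid=6, arr[mid]=76
76 < 89, search right half
lo > hi, target not found, return -1
= -1


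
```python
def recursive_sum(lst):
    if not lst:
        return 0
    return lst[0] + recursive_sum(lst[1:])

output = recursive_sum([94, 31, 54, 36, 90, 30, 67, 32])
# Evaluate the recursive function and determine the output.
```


recursive_sum([94, 31, 54, 36, 90, 30, 67, 32])
= 94 + recursive_sum([31, 54, 36, 90, 30, 67, 32])
= 94 + 31 + recursive_sum([54, 36, 90, 30, 67, 32])
= 94 + 31 + 54 + recursive_sum([36, 90, 30, 67, 32])
= 94 + 31 + 54 + 36 + recursive_sum([90, 30, 67, 32])
= 94 + 31 + 54 + 36 + 90 + recursive_sum([30, 67, 32])
= 94 + 31 + 54 + 36 + 90 + 30 + recursive_sum([67, 32])
= 94 + 31 + 54 + 36 + 90 + 30 + 67 + recursive_sum([32])
= 94 + 31 + 54 + 36 + 90 + 30 + 67 + 32 + recursive_sum([])
= 94 + 31 + 54 + 36 + 90 + 30 + 67 + 32 + 0
= 434


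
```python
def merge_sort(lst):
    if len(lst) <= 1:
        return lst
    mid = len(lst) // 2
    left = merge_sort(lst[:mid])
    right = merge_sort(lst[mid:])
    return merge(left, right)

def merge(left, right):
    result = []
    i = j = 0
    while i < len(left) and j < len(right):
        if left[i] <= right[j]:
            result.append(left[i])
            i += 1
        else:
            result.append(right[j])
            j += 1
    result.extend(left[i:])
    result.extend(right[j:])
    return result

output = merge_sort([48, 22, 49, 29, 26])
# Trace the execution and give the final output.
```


merge_sort([48, 22, 49, 29, 26])
Split into [48, 22] and [49, 29, 26]
Left sorted: [22, 48]
Right sorted: [26, 29, 49]
Merge [22, 48] and [26, 29, 49]
= [22, 26, 29, 48, 49]


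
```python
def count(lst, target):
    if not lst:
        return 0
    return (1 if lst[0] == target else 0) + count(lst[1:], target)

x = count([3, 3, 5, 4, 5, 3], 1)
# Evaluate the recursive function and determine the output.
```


count([3, 3, 5, 4, 5, 3], 1)
lst[0]=3 != 1: 0 + count([3, 5, 4, 5, 3], 1)
lst[0]=3 != 1: 0 + count([5, 4, 5, 3], 1)
lst[0]=5 != 1: 0 + count([4, 5, 3], 1)
lst[0]=4 != 1: 0 + count([5, 3], 1)
lst[0]=5 != 1: 0 + count([3], 1)
lst[0]=3 != 1: 0 + count([], 1)
= 0


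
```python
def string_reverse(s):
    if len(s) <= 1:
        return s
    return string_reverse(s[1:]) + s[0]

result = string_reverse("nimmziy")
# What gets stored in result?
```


string_reverse("nimmziy")
= string_reverse("immziy") + "n"
= string_reverse("mmziy") + "i" + "n"
= string_reverse("mziy") + "m" + "i" + "n"
= string_reverse("ziy") + "m" + "m" + "i" + "n"
= string_reverse("iy") + "z" + "m" + "m" + "i" + "n"
= string_reverse("y") + "i" + "z" + "m" + "m" + "i" + "n"
= "y" + "i" + "z" + "m" + "m" + "i" + "n"
= "yizmmin"


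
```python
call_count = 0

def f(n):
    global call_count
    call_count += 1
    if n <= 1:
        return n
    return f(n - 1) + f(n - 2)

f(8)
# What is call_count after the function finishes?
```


f(8) calls f(7) and f(6); each non-base call branches into two more.
Let C(k) = total number of calls made by f(k), including the call to f(k) itself.
Base cases: C(0) = 1, C(1) = 1
Recurrence: C(k) = 1 + C(k-1) + C(k-2)
  C(2) = 1 + C(1) + C(0) = 1 + 1 + 1 = 3
  C(3) = 1 + C(2) + C(1) = 1 + 3 + 1 = 5
  C(4) = 1 + C(3) + C(2) = 1 + 5 + 3 = 9
  C(5) = 1 + C(4) + C(3) = 1 + 9 + 5 = 15
  C(6) = 1 + C(5) + C(4) = 1 + 15 + 9 = 25
  C(7) = 1 + C(6) + C(5) = 1 + 25 + 15 = 41
  C(8) = 1 + C(7) + C(6) = 1 + 41 + 25 = 67
Total calls = C(8) = 67


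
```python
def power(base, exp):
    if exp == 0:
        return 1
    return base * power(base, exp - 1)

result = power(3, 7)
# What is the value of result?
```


power(3, 7)
= 3 * power(3, 6)
= 3 * 3 * power(3, 5)
= 3 * 3 * 3 * power(3, 4)
= 3 * 3 * 3 * 3 * power(3, 3)
= 3 * 3 * 3 * 3 * 3 * power(3, 2)
= 3 * 3 * 3 * 3 * 3 * 3 * power(3, 1)
= 3 * 3 * 3 * 3 * 3 * 3 * 3 * power(3, 0)
= 3 * 3 * 3 * 3 * 3 * 3 * 3 * 1
= 2187


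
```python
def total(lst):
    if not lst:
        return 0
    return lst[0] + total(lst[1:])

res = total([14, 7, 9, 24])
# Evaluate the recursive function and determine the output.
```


total([14, 7, 9, 24])
= 14 + total([7, 9, 24])
= 14 + 7 + total([9, 24])
= 14 + 7 + 9 + total([24])
= 14 + 7 + 9 + 24 + total([])
= 14 + 7 + 9 + 24 + 0
= 54


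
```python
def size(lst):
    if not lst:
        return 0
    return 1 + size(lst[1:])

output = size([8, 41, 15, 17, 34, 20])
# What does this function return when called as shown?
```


size([8, 41, 15, 17, 34, 20])
= 1 + size([41, 15, 17, 34, 20])
= 1 + 1 + size([15, 17, 34, 20])
= 1 + 1 + 1 + size([17, 34, 20])
= 1 + 1 + 1 + 1 + size([34, 20])
= 1 + 1 + 1 + 1 + 1 + size([20])
= 1 + 1 + 1 + 1 + 1 + 1 + size([])
= 1 + 1 + 1 + 1 + 1 + 1 + 0
= 6


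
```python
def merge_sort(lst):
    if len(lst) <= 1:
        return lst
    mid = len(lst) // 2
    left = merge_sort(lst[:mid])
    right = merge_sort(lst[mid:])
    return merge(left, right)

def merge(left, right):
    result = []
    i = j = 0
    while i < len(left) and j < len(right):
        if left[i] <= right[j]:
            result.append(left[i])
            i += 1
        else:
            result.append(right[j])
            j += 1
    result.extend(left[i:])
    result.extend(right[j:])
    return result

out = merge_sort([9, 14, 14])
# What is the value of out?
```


merge_sort([9, 14, 14])
Split into [9] and [14, 14]
Left sorted: [9]
Right sorted: [14, 14]
Merge [9] and [14, 14]
= [9, 14, 14]


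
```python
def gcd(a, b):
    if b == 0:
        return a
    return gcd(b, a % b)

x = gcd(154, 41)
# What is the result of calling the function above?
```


gcd(154, 41)
= gcd(41, 154 % 41) = gcd(41, 31)
= gcd(31, 41 % 31) = gcd(31, 10)
= gcd(10, 31 % 10) = gcd(10, 1)
= gcd(1, 10 % 1) = gcd(1, 0)
b == 0, return a = 1


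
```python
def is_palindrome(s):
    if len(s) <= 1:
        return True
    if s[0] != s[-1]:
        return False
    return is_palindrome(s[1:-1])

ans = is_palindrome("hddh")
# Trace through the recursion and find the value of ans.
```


is_palindrome("hddh")
"hddh": s[0]='h' == s[-1]='h' -> is_palindrome("dd")
"dd": s[0]='d' == s[-1]='d' -> is_palindrome("")
"": len <= 1 -> True
= True


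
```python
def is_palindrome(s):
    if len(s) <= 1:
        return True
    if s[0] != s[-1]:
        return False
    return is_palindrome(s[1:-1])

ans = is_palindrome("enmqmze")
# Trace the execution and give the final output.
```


is_palindrome("enmqmze")
"enmqmze": s[0]='e' == s[-1]='e' -> is_palindrome("nmqmz")
"nmqmz": s[0]='n' != s[-1]='z' -> False
= False


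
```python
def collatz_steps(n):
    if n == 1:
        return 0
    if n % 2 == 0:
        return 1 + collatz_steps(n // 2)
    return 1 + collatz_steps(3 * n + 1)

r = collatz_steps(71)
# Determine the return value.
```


collatz_steps(71)
71 is odd -> 3*71+1 = 214 -> collatz_steps(214)
214 is even -> collatz_steps(107)
107 is odd -> 3*107+1 = 322 -> collatz_steps(322)
322 is even -> collatz_steps(161)
161 is odd -> 3*161+1 = 484 -> collatz_steps(484)
484 is even -> collatz_steps(242)
242 is even -> collatz_steps(121)
121 is odd -> 3*121+1 = 364 -> collatz_steps(364)
364 is even -> collatz_steps(182)
182 is even -> collatz_steps(91)
91 is odd -> 3*91+1 = 274 -> collatz_steps(274)
274 is even -> collatz_steps(137)
137 is odd -> 3*137+1 = 412 -> collatz_steps(412)
412 is even -> collatz_steps(206)
206 is even -> collatz_steps(103)
103 is odd -> 3*103+1 = 310 -> collatz_steps(310)
310 is even -> collatz_steps(155)
155 is odd -> 3*155+1 = 466 -> collatz_steps(466)
466 is even -> collatz_steps(233)
233 is odd -> 3*233+1 = 700 -> collatz_steps(700)
700 is even -> collatz_steps(350)
350 is even -> collatz_steps(175)
175 is odd -> 3*175+1 = 526 -> collatz_steps(526)
526 is even -> collatz_steps(263)
263 is odd -> 3*263+1 = 790 -> collatz_steps(790)
790 is even -> collatz_steps(395)
395 is odd -> 3*395+1 = 1186 -> collatz_steps(1186)
1186 is even -> collatz_steps(593)
593 is odd -> 3*593+1 = 1780 -> collatz_steps(1780)
1780 is even -> collatz_steps(890)
890 is even -> collatz_steps(445)
445 is odd -> 3*445+1 = 1336 -> collatz_steps(1336)
1336 is even -> collatz_steps(668)
668 is even -> collatz_steps(334)
334 is even -> collatz_steps(167)
167 is odd -> 3*167+1 = 502 -> collatz_steps(502)
502 is even -> collatz_steps(251)
251 is odd -> 3*251+1 = 754 -> collatz_steps(754)
754 is even -> collatz_steps(377)
377 is odd -> 3*377+1 = 1132 -> collatz_steps(1132)
1132 is even -> collatz_steps(566)
566 is even -> collatz_steps(283)
283 is odd -> 3*283+1 = 850 -> collatz_steps(850)
850 is even -> collatz_steps(425)
425 is odd -> 3*425+1 = 1276 -> collatz_steps(1276)
1276 is even -> collatz_steps(638)
638 is even -> collatz_steps(319)
319 is odd -> 3*319+1 = 958 -> collatz_steps(958)
958 is even -> collatz_steps(479)
479 is odd -> 3*479+1 = 1438 -> collatz_steps(1438)
1438 is even -> collatz_steps(719)
719 is odd -> 3*719+1 = 2158 -> collatz_steps(2158)
2158 is even -> collatz_steps(1079)
1079 is odd -> 3*1079+1 = 3238 -> collatz_steps(3238)
3238 is even -> collatz_steps(1619)
1619 is odd -> 3*1619+1 = 4858 -> collatz_steps(4858)
4858 is even -> collatz_steps(2429)
2429 is odd -> 3*2429+1 = 7288 -> collatz_steps(7288)
7288 is even -> collatz_steps(3644)
3644 is even -> collatz_steps(1822)
1822 is even -> collatz_steps(911)
911 is odd -> 3*911+1 = 2734 -> collatz_steps(2734)
2734 is even -> collatz_steps(1367)
1367 is odd -> 3*1367+1 = 4102 -> collatz_steps(4102)
4102 is even -> collatz_steps(2051)
2051 is odd -> 3*2051+1 = 6154 -> collatz_steps(6154)
6154 is even -> collatz_steps(3077)
3077 is odd -> 3*3077+1 = 9232 -> collatz_steps(9232)
9232 is even -> collatz_steps(4616)
4616 is even -> collatz_steps(2308)
2308 is even -> collatz_steps(1154)
1154 is even -> collatz_steps(577)
577 is odd -> 3*577+1 = 1732 -> collatz_steps(1732)
1732 is even -> collatz_steps(866)
866 is even -> collatz_steps(433)
433 is odd -> 3*433+1 = 1300 -> collatz_steps(1300)
1300 is even -> collatz_steps(650)
650 is even -> collatz_steps(325)
325 is odd -> 3*325+1 = 976 -> collatz_steps(976)
976 is even -> collatz_steps(488)
488 is even -> collatz_steps(244)
244 is even -> collatz_steps(122)
122 is even -> collatz_steps(61)
61 is odd -> 3*61+1 = 184 -> collatz_steps(184)
184 is even -> collatz_steps(92)
92 is even -> collatz_steps(46)
46 is even -> collatz_steps(23)
23 is odd -> 3*23+1 = 70 -> collatz_steps(70)
70 is even -> collatz_steps(35)
35 is odd -> 3*35+1 = 106 -> collatz_steps(106)
106 is even -> collatz_steps(53)
53 is odd -> 3*53+1 = 160 -> collatz_steps(160)
160 is even -> collatz_steps(80)
80 is even -> collatz_steps(40)
40 is even -> collatz_steps(20)
20 is even -> collatz_steps(10)
10 is even -> collatz_steps(5)
5 is odd -> 3*5+1 = 16 -> collatz_steps(16)
16 is even -> collatz_steps(8)
8 is even -> collatz_steps(4)
4 is even -> collatz_steps(2)
2 is even -> collatz_steps(1)
Reached 1 after 102 steps
= 102


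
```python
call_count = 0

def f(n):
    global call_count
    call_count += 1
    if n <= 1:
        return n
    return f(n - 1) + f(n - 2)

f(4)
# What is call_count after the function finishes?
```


f(4) calls f(3) and f(2); each non-base call branches into two more.
Let C(k) = total number of calls made by f(k), including the call to f(k) itself.
Base cases: C(0) = 1, C(1) = 1
Recurrence: C(k) = 1 + C(k-1) + C(k-2)
  C(2) = 1 + C(1) + C(0) = 1 + 1 + 1 = 3
  C(3) = 1 + C(2) + C(1) = 1 + 3 + 1 = 5
  C(4) = 1 + C(3) + C(2) = 1 + 5 + 3 = 9
Total calls = C(4) = 9


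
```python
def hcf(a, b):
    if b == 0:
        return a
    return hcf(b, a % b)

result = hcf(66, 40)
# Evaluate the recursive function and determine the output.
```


hcf(66, 40)
= hcf(40, 66 % 40) = hcf(40, 26)
= hcf(26, 40 % 26) = hcf(26, 14)
= hcf(14, 26 % 14) = hcf(14, 12)
= hcf(12, 14 % 12) = hcf(12, 2)
= hcf(2, 12 % 2) = hcf(2, 0)
b == 0, return a = 2


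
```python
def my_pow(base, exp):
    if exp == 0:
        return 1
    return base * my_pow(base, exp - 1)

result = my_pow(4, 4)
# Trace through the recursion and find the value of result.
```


my_pow(4, 4)
= 4 * my_pow(4, 3)
= 4 * 4 * my_pow(4, 2)
= 4 * 4 * 4 * my_pow(4, 1)
= 4 * 4 * 4 * 4 * my_pow(4, 0)
= 4 * 4 * 4 * 4 * 1
= 256


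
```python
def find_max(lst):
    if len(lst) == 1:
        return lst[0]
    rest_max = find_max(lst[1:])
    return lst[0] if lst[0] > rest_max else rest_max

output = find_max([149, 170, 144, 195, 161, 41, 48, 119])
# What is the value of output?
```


find_max([149, 170, 144, 195, 161, 41, 48, 119])
= compare 149 with find_max([170, 144, 195, 161, 41, 48, 119])
= compare 170 with find_max([144, 195, 161, 41, 48, 119])
= compare 144 with find_max([195, 161, 41, 48, 119])
= compare 195 with find_max([161, 41, 48, 119])
= compare 161 with find_max([41, 48, 119])
= compare 41 with find_max([48, 119])
= compare 48 with find_max([119])
Base: find_max([119]) = 119
compare 48 with 119: max = 119
compare 41 with 119: max = 119
compare 161 with 119: max = 161
compare 195 with 161: max = 195
compare 144 with 195: max = 195
compare 170 with 195: max = 195
compare 149 with 195: max = 195
= 195


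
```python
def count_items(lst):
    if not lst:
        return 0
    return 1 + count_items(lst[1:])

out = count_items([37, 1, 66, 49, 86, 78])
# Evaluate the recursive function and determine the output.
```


count_items([37, 1, 66, 49, 86, 78])
= 1 + count_items([1, 66, 49, 86, 78])
= 1 + 1 + count_items([66, 49, 86, 78])
= 1 + 1 + 1 + count_items([49, 86, 78])
= 1 + 1 + 1 + 1 + count_items([86, 78])
= 1 + 1 + 1 + 1 + 1 + count_items([78])
= 1 + 1 + 1 + 1 + 1 + 1 + count_items([])
= 1 + 1 + 1 + 1 + 1 + 1 + 0
= 6


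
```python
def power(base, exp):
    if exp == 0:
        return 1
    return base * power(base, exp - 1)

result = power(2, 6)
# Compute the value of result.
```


power(2, 6)
= 2 * power(2, 5)
= 2 * 2 * power(2, 4)
= 2 * 2 * 2 * power(2, 3)
= 2 * 2 * 2 * 2 * power(2, 2)
= 2 * 2 * 2 * 2 * 2 * power(2, 1)
= 2 * 2 * 2 * 2 * 2 * 2 * power(2, 0)
= 2 * 2 * 2 * 2 * 2 * 2 * 1
= 64


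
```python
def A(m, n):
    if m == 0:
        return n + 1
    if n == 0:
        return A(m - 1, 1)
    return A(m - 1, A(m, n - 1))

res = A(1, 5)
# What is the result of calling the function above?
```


A(1, 5)
= A(0, A(1, 4))
First compute A(1, 4) = 6
= A(0, 6)
= 7


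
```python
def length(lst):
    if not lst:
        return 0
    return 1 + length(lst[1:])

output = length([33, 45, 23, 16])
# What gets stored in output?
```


length([33, 45, 23, 16])
= 1 + length([45, 23, 16])
= 1 + 1 + length([23, 16])
= 1 + 1 + 1 + length([16])
= 1 + 1 + 1 + 1 + length([])
= 1 + 1 + 1 + 1 + 0
= 4


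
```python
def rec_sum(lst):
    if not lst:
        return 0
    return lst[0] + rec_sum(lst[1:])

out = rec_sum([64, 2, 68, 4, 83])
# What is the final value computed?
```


rec_sum([64, 2, 68, 4, 83])
= 64 + rec_sum([2, 68, 4, 83])
= 64 + 2 + rec_sum([68, 4, 83])
= 64 + 2 + 68 + rec_sum([4, 83])
= 64 + 2 + 68 + 4 + rec_sum([83])
= 64 + 2 + 68 + 4 + 83 + rec_sum([])
= 64 + 2 + 68 + 4 + 83 + 0
= 221


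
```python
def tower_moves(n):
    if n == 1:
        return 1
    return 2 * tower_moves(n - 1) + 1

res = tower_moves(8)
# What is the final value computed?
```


tower_moves(8)
= 2 * tower_moves(7) + 1
= 2 * (2 * tower_moves(6) + 1) + 1
= 2 * (2 * (2 * tower_moves(5) + 1) + 1) + 1
= 2 * (2 * (2 * (2 * tower_moves(4) + 1) + 1) + 1) + 1
= 2 * (2 * (2 * (2 * (2 * tower_moves(3) + 1) + 1) + 1) + 1) + 1
= 2 * (2 * (2 * (2 * (2 * (2 * tower_moves(2) + 1) + 1) + 1) + 1) + 1) + 1
= 2 * (2 * (2 * (2 * (2 * (2 * (2 * tower_moves(1) + 1) + 1) + 1) + 1) + 1) + 1) + 1
Now compute bottom-up:
tower_moves(1) = 1
tower_moves(2) = 2 * 1 + 1 = 3
tower_moves(3) = 2 * 3 + 1 = 7
tower_moves(4) = 2 * 7 + 1 = 15
tower_moves(5) = 2 * 15 + 1 = 31
tower_moves(6) = 2 * 31 + 1 = 63
tower_moves(7) = 2 * 63 + 1 = 127
tower_moves(8) = 2 * 127 + 1 = 255
= 255


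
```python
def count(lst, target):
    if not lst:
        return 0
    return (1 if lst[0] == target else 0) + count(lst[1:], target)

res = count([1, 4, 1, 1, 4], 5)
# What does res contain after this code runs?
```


count([1, 4, 1, 1, 4], 5)
lst[0]=1 != 5: 0 + count([4, 1, 1, 4], 5)
lst[0]=4 != 5: 0 + count([1, 1, 4], 5)
lst[0]=1 != 5: 0 + count([1, 4], 5)
lst[0]=1 != 5: 0 + count([4], 5)
lst[0]=4 != 5: 0 + count([], 5)
= 0


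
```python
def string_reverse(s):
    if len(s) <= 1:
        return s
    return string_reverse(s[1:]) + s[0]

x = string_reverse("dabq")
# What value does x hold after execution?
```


string_reverse("dabq")
= string_reverse("abq") + "d"
= string_reverse("bq") + "a" + "d"
= string_reverse("q") + "b" + "a" + "d"
= "q" + "b" + "a" + "d"
= "qbad"


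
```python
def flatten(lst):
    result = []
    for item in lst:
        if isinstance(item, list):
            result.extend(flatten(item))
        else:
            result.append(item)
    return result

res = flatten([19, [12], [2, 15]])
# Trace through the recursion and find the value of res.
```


flatten([19, [12], [2, 15]])
Processing each element:
  19 is not a list -> append 19
  [12] is a list -> flatten recursively -> [12]
  [2, 15] is a list -> flatten recursively -> [2, 15]
= [19, 12, 2, 15]


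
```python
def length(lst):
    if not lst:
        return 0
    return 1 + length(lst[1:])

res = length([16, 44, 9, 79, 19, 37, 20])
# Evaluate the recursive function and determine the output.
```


length([16, 44, 9, 79, 19, 37, 20])
= 1 + length([44, 9, 79, 19, 37, 20])
= 1 + 1 + length([9, 79, 19, 37, 20])
= 1 + 1 + 1 + length([79, 19, 37, 20])
= 1 + 1 + 1 + 1 + length([19, 37, 20])
= 1 + 1 + 1 + 1 + 1 + length([37, 20])
= 1 + 1 + 1 + 1 + 1 + 1 + length([20])
= 1 + 1 + 1 + 1 + 1 + 1 + 1 + length([])
= 1 + 1 + 1 + 1 + 1 + 1 + 1 + 0
= 7


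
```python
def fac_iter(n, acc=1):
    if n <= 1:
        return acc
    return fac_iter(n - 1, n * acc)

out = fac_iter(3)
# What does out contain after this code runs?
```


fac_iter(3, 1)
= fac_iter(2, 3 * 1) = fac_iter(2, 3)
= fac_iter(1, 2 * 3) = fac_iter(1, 6)
n <= 1, return acc = 6


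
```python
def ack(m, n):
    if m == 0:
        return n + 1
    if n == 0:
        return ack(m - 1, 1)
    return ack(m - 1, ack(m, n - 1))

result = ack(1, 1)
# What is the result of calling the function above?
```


ack(1, 1)
= ack(0, ack(1, 0))
First compute ack(1, 0) = 2
= ack(0, 2)
= 3


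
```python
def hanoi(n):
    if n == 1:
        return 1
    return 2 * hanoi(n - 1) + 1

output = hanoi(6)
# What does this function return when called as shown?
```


hanoi(6)
= 2 * hanoi(5) + 1
= 2 * (2 * hanoi(4) + 1) + 1
= 2 * (2 * (2 * hanoi(3) + 1) + 1) + 1
= 2 * (2 * (2 * (2 * hanoi(2) + 1) + 1) + 1) + 1
= 2 * (2 * (2 * (2 * (2 * hanoi(1) + 1) + 1) + 1) + 1) + 1
Now compute bottom-up:
hanoi(1) = 1
hanoi(2) = 2 * 1 + 1 = 3
hanoi(3) = 2 * 3 + 1 = 7
hanoi(4) = 2 * 7 + 1 = 15
hanoi(5) = 2 * 15 + 1 = 31
hanoi(6) = 2 * 31 + 1 = 63
= 63


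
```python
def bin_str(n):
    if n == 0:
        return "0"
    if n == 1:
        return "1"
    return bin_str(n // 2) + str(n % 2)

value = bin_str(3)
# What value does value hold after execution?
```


bin_str(3)
= bin_str(1) + "1"
= "1" + "1"
= "11"


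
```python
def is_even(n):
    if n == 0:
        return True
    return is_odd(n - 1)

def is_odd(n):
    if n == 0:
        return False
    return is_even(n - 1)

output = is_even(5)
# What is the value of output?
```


is_even(5)
= is_odd(4)
= is_even(3)
= is_odd(2)
= is_even(1)
= is_odd(0)
n == 0: return False
= False


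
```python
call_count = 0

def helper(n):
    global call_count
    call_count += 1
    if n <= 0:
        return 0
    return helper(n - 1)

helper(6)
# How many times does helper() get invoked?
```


helper(6) calls helper(5) calls ... calls helper(0)
Total calls: 6 + 1 (for base case) = 7


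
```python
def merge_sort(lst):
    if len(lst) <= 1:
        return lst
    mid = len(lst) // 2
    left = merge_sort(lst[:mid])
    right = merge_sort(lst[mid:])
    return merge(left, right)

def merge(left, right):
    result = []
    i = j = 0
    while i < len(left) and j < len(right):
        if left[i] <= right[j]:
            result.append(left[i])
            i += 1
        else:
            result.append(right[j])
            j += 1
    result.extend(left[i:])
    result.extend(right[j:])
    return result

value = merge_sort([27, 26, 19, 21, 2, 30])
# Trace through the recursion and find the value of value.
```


merge_sort([27, 26, 19, 21, 2, 30])
Split into [27, 26, 19] and [21, 2, 30]
Left sorted: [19, 26, 27]
Right sorted: [2, 21, 30]
Merge [19, 26, 27] and [2, 21, 30]
= [2, 19, 21, 26, 27, 30]


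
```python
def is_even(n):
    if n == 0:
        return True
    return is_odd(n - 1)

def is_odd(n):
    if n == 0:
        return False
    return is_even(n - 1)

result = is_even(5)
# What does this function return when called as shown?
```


is_even(5)
= is_odd(4)
= is_even(3)
= is_odd(2)
= is_even(1)
= is_odd(0)
n == 0: return False
= False


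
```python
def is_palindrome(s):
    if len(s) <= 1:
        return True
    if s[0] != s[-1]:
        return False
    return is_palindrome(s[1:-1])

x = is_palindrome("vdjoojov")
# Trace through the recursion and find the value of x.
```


is_palindrome("vdjoojov")
"vdjoojov": s[0]='v' == s[-1]='v' -> is_palindrome("djoojo")
"djoojo": s[0]='d' != s[-1]='o' -> False
= False


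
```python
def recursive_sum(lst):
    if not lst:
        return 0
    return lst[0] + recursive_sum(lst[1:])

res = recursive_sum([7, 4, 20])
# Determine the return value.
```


recursive_sum([7, 4, 20])
= 7 + recursive_sum([4, 20])
= 7 + 4 + recursive_sum([20])
= 7 + 4 + 20 + recursive_sum([])
= 7 + 4 + 20 + 0
= 31


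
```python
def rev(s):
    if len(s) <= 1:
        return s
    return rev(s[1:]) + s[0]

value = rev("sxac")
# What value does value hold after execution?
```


rev("sxac")
= rev("xac") + "s"
= rev("ac") + "x" + "s"
= rev("c") + "a" + "x" + "s"
= "c" + "a" + "x" + "s"
= "caxs"
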